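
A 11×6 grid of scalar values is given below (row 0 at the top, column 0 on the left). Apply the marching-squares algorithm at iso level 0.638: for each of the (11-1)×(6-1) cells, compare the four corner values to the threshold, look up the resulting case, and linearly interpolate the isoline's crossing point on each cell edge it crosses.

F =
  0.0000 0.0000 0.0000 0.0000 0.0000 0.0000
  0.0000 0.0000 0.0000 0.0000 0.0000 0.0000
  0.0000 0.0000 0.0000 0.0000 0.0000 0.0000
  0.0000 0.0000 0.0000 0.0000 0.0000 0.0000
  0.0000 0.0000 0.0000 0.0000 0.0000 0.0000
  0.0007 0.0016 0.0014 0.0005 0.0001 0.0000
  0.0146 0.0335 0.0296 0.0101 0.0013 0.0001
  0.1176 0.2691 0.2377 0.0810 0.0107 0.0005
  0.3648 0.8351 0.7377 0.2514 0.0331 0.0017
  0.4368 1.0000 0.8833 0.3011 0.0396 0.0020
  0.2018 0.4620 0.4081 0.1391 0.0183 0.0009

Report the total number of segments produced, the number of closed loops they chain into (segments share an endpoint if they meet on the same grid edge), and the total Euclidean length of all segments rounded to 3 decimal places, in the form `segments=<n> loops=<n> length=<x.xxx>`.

segments=8 loops=1 length=6.499

cell (7,0): code 0100 → (7.652,1.000)–(8.000,0.581)
cell (7,1): code 1100 → (7.801,2.000)–(7.652,1.000)
cell (7,2): code 1000 → (8.000,2.205)–(7.801,2.000)
cell (8,0): code 0110 → (8.000,0.581)–(9.000,0.357)
cell (8,2): code 1001 → (9.000,2.421)–(8.000,2.205)
cell (9,0): code 0010 → (9.000,0.357)–(9.673,1.000)
cell (9,1): code 0011 → (9.673,1.000)–(9.516,2.000)
cell (9,2): code 0001 → (9.516,2.000)–(9.000,2.421)
total: 8 segments, chained into 1 closed loop(s), length Σ = 6.498782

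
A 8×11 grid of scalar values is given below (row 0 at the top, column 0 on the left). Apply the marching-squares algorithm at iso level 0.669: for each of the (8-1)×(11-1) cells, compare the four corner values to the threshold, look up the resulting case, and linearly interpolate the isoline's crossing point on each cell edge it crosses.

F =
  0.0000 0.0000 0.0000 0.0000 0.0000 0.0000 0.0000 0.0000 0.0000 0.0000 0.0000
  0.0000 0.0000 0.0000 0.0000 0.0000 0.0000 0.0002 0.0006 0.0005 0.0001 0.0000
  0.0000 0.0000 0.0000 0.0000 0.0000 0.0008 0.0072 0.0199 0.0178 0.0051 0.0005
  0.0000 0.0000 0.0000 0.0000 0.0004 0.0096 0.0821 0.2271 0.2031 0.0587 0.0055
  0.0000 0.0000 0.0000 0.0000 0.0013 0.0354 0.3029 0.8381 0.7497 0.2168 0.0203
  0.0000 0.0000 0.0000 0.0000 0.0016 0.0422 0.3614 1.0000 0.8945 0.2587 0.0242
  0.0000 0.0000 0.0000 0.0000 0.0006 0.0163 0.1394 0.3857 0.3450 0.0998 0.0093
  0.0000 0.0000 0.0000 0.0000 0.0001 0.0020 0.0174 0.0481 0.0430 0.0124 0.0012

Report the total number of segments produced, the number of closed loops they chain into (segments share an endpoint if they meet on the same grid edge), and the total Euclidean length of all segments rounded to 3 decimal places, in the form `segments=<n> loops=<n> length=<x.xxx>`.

segments=8 loops=1 length=5.979

cell (3,6): code 0100 → (3.723,7.000)–(4.000,6.684)
cell (3,7): code 1100 → (3.852,8.000)–(3.723,7.000)
cell (3,8): code 1000 → (4.000,8.151)–(3.852,8.000)
cell (4,6): code 0110 → (4.000,6.684)–(5.000,6.482)
cell (4,8): code 1001 → (5.000,8.355)–(4.000,8.151)
cell (5,6): code 0010 → (5.000,6.482)–(5.539,7.000)
cell (5,7): code 0011 → (5.539,7.000)–(5.410,8.000)
cell (5,8): code 0001 → (5.410,8.000)–(5.000,8.355)
total: 8 segments, chained into 1 closed loop(s), length Σ = 5.978811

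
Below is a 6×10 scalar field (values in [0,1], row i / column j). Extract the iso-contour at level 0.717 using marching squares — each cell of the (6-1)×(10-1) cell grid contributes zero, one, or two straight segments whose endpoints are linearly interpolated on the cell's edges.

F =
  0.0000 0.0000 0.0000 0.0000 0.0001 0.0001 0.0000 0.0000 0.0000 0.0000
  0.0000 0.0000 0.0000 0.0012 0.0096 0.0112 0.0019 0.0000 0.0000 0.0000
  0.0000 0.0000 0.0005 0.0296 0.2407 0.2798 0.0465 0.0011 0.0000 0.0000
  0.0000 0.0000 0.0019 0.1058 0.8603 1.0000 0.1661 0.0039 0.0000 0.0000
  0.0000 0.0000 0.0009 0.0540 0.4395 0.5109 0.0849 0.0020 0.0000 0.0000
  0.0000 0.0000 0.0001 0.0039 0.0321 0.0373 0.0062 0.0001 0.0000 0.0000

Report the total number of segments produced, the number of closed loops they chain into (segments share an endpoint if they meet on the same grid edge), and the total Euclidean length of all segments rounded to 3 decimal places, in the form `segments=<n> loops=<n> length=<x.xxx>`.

segments=6 loops=1 length=3.920

cell (2,3): code 0100 → (2.769,4.000)–(3.000,3.810)
cell (2,4): code 1100 → (2.607,5.000)–(2.769,4.000)
cell (2,5): code 1000 → (3.000,5.339)–(2.607,5.000)
cell (3,3): code 0010 → (3.000,3.810)–(3.341,4.000)
cell (3,4): code 0011 → (3.341,4.000)–(3.579,5.000)
cell (3,5): code 0001 → (3.579,5.000)–(3.000,5.339)
total: 6 segments, chained into 1 closed loop(s), length Σ = 3.920130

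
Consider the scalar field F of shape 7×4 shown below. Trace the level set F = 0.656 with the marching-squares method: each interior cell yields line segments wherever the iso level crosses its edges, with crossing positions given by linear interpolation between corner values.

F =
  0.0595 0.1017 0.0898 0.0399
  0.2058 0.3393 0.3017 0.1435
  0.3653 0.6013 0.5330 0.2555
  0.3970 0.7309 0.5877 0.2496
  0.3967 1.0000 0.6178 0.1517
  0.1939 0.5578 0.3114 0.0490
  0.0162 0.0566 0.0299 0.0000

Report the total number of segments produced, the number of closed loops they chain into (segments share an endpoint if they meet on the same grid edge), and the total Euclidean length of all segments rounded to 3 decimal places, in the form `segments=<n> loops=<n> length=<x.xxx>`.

cell (2,0): code 0100 → (2.422,1.000)–(3.000,0.776)
cell (2,1): code 1000 → (3.000,1.523)–(2.422,1.000)
cell (3,0): code 0110 → (3.000,0.776)–(4.000,0.430)
cell (3,1): code 1001 → (4.000,1.900)–(3.000,1.523)
cell (4,0): code 0010 → (4.000,0.430)–(4.778,1.000)
cell (4,1): code 0001 → (4.778,1.000)–(4.000,1.900)
total: 6 segments, chained into 1 closed loop(s), length Σ = 5.680417

segments=6 loops=1 length=5.680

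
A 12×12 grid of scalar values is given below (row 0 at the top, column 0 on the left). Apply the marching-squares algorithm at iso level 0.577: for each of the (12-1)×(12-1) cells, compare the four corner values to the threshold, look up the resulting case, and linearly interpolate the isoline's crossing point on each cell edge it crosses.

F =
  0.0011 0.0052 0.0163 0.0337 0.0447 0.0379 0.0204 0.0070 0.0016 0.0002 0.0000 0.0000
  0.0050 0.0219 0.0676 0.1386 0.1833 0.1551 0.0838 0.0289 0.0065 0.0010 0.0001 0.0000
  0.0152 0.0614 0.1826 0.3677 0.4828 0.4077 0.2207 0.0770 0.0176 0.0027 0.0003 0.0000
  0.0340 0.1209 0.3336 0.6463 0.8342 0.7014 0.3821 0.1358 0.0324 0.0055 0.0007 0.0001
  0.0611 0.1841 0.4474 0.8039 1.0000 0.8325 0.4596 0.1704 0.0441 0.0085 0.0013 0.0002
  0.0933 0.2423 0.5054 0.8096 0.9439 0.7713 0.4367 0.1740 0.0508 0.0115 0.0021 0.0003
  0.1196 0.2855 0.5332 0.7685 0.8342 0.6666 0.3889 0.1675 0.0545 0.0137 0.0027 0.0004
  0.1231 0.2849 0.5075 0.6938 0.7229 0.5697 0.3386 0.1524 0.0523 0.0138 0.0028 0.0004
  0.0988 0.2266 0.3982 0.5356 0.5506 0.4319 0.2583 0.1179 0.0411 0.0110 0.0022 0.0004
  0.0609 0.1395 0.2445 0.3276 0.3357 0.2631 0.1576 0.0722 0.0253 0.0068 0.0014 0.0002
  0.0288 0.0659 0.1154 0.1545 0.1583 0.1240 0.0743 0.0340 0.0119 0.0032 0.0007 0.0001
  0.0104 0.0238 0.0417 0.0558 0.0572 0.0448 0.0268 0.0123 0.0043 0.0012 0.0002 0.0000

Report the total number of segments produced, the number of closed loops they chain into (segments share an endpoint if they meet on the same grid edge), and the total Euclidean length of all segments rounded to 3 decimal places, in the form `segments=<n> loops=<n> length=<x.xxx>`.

cell (2,2): code 0100 → (2.751,3.000)–(3.000,2.778)
cell (2,3): code 1100 → (2.268,4.000)–(2.751,3.000)
cell (2,4): code 1100 → (2.576,5.000)–(2.268,4.000)
cell (2,5): code 1000 → (3.000,5.390)–(2.576,5.000)
cell (3,2): code 0110 → (3.000,2.778)–(4.000,2.364)
cell (3,5): code 1001 → (4.000,5.685)–(3.000,5.390)
cell (4,2): code 0110 → (4.000,2.364)–(5.000,2.235)
cell (4,5): code 1001 → (5.000,5.581)–(4.000,5.685)
cell (5,2): code 0110 → (5.000,2.235)–(6.000,2.186)
cell (5,5): code 1001 → (6.000,5.323)–(5.000,5.581)
cell (6,2): code 0110 → (6.000,2.186)–(7.000,2.373)
cell (6,4): code 1011 → (7.000,4.952)–(6.925,5.000)
cell (6,5): code 0001 → (6.925,5.000)–(6.000,5.323)
cell (7,2): code 0010 → (7.000,2.373)–(7.738,3.000)
cell (7,3): code 0011 → (7.738,3.000)–(7.847,4.000)
cell (7,4): code 0001 → (7.847,4.000)–(7.000,4.952)
total: 16 segments, chained into 1 closed loop(s), length Σ = 14.573330

segments=16 loops=1 length=14.573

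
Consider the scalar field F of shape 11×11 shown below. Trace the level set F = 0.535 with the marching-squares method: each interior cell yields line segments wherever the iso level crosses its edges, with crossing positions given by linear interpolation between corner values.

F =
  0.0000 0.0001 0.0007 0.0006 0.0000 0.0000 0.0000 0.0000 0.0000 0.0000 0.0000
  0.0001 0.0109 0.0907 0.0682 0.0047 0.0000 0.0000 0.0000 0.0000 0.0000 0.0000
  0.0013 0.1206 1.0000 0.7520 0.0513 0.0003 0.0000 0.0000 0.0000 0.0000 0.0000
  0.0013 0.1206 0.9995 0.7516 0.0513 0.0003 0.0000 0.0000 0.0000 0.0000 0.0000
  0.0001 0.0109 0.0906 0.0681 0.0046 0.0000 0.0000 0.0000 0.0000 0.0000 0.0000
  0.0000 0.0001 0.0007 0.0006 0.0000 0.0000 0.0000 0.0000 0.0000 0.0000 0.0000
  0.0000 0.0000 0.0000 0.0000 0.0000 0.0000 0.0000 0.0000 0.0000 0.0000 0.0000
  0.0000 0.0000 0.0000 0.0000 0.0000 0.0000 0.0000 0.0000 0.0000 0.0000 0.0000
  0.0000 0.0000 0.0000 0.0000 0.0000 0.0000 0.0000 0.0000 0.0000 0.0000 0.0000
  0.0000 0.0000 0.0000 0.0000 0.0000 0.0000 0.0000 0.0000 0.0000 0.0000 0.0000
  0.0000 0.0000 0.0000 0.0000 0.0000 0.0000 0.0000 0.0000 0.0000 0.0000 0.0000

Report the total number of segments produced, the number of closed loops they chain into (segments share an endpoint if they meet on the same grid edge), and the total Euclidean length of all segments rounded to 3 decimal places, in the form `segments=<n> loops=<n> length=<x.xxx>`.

segments=8 loops=1 length=6.394

cell (1,1): code 0100 → (1.489,2.000)–(2.000,1.471)
cell (1,2): code 1100 → (1.683,3.000)–(1.489,2.000)
cell (1,3): code 1000 → (2.000,3.310)–(1.683,3.000)
cell (2,1): code 0110 → (2.000,1.471)–(3.000,1.471)
cell (2,3): code 1001 → (3.000,3.309)–(2.000,3.310)
cell (3,1): code 0010 → (3.000,1.471)–(3.511,2.000)
cell (3,2): code 0011 → (3.511,2.000)–(3.317,3.000)
cell (3,3): code 0001 → (3.317,3.000)–(3.000,3.309)
total: 8 segments, chained into 1 closed loop(s), length Σ = 6.394342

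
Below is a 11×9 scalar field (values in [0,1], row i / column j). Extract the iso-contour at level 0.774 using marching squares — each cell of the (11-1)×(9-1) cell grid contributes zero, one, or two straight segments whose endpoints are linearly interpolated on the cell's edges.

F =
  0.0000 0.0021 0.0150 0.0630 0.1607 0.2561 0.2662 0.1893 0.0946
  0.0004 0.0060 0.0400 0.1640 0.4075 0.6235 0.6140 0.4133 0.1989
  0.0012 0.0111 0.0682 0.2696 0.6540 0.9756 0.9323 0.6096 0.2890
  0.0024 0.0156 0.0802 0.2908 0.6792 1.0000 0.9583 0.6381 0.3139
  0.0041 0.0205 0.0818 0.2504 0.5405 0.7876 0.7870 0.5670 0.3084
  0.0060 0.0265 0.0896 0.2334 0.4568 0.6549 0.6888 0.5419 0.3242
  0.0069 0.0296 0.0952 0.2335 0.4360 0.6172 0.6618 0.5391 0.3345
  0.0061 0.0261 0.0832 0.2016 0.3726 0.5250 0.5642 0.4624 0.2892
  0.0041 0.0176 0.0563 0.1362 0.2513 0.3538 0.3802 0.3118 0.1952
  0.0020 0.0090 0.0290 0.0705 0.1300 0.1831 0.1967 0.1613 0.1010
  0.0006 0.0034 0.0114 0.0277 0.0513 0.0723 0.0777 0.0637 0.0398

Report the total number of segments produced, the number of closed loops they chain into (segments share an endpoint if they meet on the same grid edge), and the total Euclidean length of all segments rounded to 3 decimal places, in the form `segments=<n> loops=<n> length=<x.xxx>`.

cell (1,4): code 0100 → (1.427,5.000)–(2.000,4.373)
cell (1,5): code 1100 → (1.503,6.000)–(1.427,5.000)
cell (1,6): code 1000 → (2.000,6.491)–(1.503,6.000)
cell (2,4): code 0110 → (2.000,4.373)–(3.000,4.296)
cell (2,6): code 1001 → (3.000,6.576)–(2.000,6.491)
cell (3,4): code 0110 → (3.000,4.296)–(4.000,4.945)
cell (3,6): code 1001 → (4.000,6.059)–(3.000,6.576)
cell (4,4): code 0010 → (4.000,4.945)–(4.102,5.000)
cell (4,5): code 0011 → (4.102,5.000)–(4.132,6.000)
cell (4,6): code 0001 → (4.132,6.000)–(4.000,6.059)
total: 10 segments, chained into 1 closed loop(s), length Σ = 8.136628

segments=10 loops=1 length=8.137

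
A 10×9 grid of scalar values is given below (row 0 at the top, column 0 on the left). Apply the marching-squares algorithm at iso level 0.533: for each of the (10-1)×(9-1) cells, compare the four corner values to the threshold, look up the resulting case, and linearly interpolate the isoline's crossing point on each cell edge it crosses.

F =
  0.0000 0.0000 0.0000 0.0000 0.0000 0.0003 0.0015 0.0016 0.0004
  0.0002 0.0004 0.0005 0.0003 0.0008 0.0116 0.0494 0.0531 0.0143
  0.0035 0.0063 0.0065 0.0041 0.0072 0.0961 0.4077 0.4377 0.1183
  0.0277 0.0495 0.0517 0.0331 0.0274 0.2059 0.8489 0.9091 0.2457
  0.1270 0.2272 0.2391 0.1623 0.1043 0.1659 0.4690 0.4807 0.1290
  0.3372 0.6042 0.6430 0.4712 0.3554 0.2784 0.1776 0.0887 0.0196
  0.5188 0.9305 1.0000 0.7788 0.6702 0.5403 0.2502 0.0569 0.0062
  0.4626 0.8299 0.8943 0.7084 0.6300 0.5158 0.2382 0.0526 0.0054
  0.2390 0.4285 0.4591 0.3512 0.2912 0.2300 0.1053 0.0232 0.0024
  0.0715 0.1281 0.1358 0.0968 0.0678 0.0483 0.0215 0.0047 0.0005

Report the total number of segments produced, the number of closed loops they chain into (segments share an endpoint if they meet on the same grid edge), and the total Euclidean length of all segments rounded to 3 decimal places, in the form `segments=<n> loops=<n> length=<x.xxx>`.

cell (2,5): code 0100 → (2.284,6.000)–(3.000,5.509)
cell (2,6): code 1100 → (2.202,7.000)–(2.284,6.000)
cell (2,7): code 1000 → (3.000,7.567)–(2.202,7.000)
cell (3,5): code 0010 → (3.000,5.509)–(3.832,6.000)
cell (3,6): code 0011 → (3.832,6.000)–(3.878,7.000)
cell (3,7): code 0001 → (3.878,7.000)–(3.000,7.567)
cell (4,0): code 0100 → (4.811,1.000)–(5.000,0.733)
cell (4,1): code 1100 → (4.728,2.000)–(4.811,1.000)
cell (4,2): code 1000 → (5.000,2.640)–(4.728,2.000)
cell (5,0): code 0110 → (5.000,0.733)–(6.000,0.034)
cell (5,2): code 1101 → (5.201,3.000)–(5.000,2.640)
cell (5,3): code 1100 → (5.564,4.000)–(5.201,3.000)
cell (5,4): code 1100 → (5.972,5.000)–(5.564,4.000)
cell (5,5): code 1000 → (6.000,5.025)–(5.972,5.000)
cell (6,0): code 0110 → (6.000,0.034)–(7.000,0.192)
cell (6,4): code 1011 → (7.000,4.849)–(6.298,5.000)
cell (6,5): code 0001 → (6.298,5.000)–(6.000,5.025)
cell (7,0): code 0010 → (7.000,0.192)–(7.740,1.000)
cell (7,1): code 0011 → (7.740,1.000)–(7.830,2.000)
cell (7,2): code 0011 → (7.830,2.000)–(7.491,3.000)
cell (7,3): code 0011 → (7.491,3.000)–(7.286,4.000)
cell (7,4): code 0001 → (7.286,4.000)–(7.000,4.849)
total: 22 segments, chained into 2 closed loop(s), length Σ = 18.804062

segments=22 loops=2 length=18.804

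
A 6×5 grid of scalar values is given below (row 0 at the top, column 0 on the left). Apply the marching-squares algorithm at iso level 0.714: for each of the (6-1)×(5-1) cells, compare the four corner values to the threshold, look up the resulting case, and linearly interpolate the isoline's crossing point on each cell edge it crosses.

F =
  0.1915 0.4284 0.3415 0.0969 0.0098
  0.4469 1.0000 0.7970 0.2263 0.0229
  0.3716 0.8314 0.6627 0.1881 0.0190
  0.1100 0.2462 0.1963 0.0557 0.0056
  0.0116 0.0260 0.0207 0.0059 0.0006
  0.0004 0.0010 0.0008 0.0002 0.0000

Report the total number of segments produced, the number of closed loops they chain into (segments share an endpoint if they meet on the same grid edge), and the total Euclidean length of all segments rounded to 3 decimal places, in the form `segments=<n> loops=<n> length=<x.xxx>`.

segments=8 loops=1 length=5.208

cell (0,0): code 0100 → (0.500,1.000)–(1.000,0.483)
cell (0,1): code 1100 → (0.818,2.000)–(0.500,1.000)
cell (0,2): code 1000 → (1.000,2.145)–(0.818,2.000)
cell (1,0): code 0110 → (1.000,0.483)–(2.000,0.745)
cell (1,1): code 1011 → (2.000,1.696)–(1.618,2.000)
cell (1,2): code 0001 → (1.618,2.000)–(1.000,2.145)
cell (2,0): code 0010 → (2.000,0.745)–(2.201,1.000)
cell (2,1): code 0001 → (2.201,1.000)–(2.000,1.696)
total: 8 segments, chained into 1 closed loop(s), length Σ = 5.207855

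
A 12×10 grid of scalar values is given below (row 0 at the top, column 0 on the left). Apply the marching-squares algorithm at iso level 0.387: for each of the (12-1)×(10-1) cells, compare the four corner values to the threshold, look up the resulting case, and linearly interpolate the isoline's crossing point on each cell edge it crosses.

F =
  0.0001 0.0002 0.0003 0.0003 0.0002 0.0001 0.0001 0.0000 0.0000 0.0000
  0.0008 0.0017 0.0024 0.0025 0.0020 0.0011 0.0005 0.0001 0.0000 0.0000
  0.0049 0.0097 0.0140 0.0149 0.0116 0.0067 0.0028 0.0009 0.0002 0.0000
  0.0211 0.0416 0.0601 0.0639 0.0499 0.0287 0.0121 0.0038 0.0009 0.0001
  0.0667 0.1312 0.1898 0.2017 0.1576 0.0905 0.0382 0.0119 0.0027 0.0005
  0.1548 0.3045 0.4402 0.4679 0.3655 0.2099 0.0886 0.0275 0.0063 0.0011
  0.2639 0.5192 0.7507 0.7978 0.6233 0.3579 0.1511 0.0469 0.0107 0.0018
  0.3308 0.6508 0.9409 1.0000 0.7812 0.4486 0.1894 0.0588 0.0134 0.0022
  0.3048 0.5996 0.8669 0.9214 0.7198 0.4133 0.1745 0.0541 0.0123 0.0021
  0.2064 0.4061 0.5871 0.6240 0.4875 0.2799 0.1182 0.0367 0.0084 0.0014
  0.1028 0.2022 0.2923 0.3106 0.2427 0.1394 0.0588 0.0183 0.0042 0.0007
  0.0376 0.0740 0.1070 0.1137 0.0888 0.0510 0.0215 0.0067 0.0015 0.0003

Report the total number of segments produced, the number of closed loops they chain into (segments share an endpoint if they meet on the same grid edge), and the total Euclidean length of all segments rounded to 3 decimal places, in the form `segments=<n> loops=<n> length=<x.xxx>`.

cell (4,1): code 0100 → (4.788,2.000)–(5.000,1.608)
cell (4,2): code 1100 → (4.696,3.000)–(4.788,2.000)
cell (4,3): code 1000 → (5.000,3.790)–(4.696,3.000)
cell (5,0): code 0100 → (5.384,1.000)–(6.000,0.482)
cell (5,1): code 1110 → (5.000,1.608)–(5.384,1.000)
cell (5,3): code 1101 → (5.083,4.000)–(5.000,3.790)
cell (5,4): code 1000 → (6.000,4.890)–(5.083,4.000)
cell (6,0): code 0110 → (6.000,0.482)–(7.000,0.176)
cell (6,4): code 1101 → (6.321,5.000)–(6.000,4.890)
cell (6,5): code 1000 → (7.000,5.238)–(6.321,5.000)
cell (7,0): code 0110 → (7.000,0.176)–(8.000,0.279)
cell (7,5): code 1001 → (8.000,5.110)–(7.000,5.238)
cell (8,0): code 0110 → (8.000,0.279)–(9.000,0.904)
cell (8,4): code 1011 → (9.000,4.484)–(8.197,5.000)
cell (8,5): code 0001 → (8.197,5.000)–(8.000,5.110)
cell (9,0): code 0010 → (9.000,0.904)–(9.094,1.000)
cell (9,1): code 0011 → (9.094,1.000)–(9.679,2.000)
cell (9,2): code 0011 → (9.679,2.000)–(9.756,3.000)
cell (9,3): code 0011 → (9.756,3.000)–(9.411,4.000)
cell (9,4): code 0001 → (9.411,4.000)–(9.000,4.484)
total: 20 segments, chained into 1 closed loop(s), length Σ = 15.789945

segments=20 loops=1 length=15.790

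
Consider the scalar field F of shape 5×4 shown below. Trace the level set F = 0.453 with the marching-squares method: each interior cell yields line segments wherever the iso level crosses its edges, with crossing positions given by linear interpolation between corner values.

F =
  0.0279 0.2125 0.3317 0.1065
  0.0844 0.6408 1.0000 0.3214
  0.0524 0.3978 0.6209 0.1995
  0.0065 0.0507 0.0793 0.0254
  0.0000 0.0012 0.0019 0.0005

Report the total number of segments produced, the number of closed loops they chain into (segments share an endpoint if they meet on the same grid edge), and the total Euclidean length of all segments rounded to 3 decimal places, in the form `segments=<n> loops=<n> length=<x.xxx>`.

cell (0,0): code 0100 → (0.562,1.000)–(1.000,0.662)
cell (0,1): code 1100 → (0.182,2.000)–(0.562,1.000)
cell (0,2): code 1000 → (1.000,2.806)–(0.182,2.000)
cell (1,0): code 0010 → (1.000,0.662)–(1.773,1.000)
cell (1,1): code 0111 → (1.773,1.000)–(2.000,1.247)
cell (1,2): code 1001 → (2.000,2.398)–(1.000,2.806)
cell (2,1): code 0010 → (2.000,1.247)–(2.310,2.000)
cell (2,2): code 0001 → (2.310,2.000)–(2.000,2.398)
total: 8 segments, chained into 1 closed loop(s), length Σ = 6.349757

segments=8 loops=1 length=6.350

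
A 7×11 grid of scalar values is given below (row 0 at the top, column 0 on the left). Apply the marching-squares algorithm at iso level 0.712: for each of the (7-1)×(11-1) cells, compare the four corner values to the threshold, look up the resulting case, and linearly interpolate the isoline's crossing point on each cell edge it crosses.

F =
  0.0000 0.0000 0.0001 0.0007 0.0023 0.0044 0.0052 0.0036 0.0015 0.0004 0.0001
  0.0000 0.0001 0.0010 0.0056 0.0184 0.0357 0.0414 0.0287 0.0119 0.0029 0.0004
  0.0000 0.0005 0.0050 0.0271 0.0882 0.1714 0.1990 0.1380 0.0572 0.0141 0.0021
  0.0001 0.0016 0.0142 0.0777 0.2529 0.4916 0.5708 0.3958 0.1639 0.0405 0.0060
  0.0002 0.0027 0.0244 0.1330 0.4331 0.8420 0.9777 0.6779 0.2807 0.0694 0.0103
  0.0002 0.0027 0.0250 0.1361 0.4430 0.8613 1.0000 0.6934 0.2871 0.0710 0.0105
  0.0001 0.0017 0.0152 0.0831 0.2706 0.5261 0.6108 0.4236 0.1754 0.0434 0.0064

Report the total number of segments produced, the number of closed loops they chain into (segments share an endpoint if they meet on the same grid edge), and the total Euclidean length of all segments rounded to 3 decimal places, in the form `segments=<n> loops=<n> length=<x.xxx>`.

cell (3,4): code 0100 → (3.629,5.000)–(4.000,4.682)
cell (3,5): code 1100 → (3.347,6.000)–(3.629,5.000)
cell (3,6): code 1000 → (4.000,6.886)–(3.347,6.000)
cell (4,4): code 0110 → (4.000,4.682)–(5.000,4.643)
cell (4,6): code 1001 → (5.000,6.939)–(4.000,6.886)
cell (5,4): code 0010 → (5.000,4.643)–(5.445,5.000)
cell (5,5): code 0011 → (5.445,5.000)–(5.740,6.000)
cell (5,6): code 0001 → (5.740,6.000)–(5.000,6.939)
total: 8 segments, chained into 1 closed loop(s), length Σ = 7.439640

segments=8 loops=1 length=7.440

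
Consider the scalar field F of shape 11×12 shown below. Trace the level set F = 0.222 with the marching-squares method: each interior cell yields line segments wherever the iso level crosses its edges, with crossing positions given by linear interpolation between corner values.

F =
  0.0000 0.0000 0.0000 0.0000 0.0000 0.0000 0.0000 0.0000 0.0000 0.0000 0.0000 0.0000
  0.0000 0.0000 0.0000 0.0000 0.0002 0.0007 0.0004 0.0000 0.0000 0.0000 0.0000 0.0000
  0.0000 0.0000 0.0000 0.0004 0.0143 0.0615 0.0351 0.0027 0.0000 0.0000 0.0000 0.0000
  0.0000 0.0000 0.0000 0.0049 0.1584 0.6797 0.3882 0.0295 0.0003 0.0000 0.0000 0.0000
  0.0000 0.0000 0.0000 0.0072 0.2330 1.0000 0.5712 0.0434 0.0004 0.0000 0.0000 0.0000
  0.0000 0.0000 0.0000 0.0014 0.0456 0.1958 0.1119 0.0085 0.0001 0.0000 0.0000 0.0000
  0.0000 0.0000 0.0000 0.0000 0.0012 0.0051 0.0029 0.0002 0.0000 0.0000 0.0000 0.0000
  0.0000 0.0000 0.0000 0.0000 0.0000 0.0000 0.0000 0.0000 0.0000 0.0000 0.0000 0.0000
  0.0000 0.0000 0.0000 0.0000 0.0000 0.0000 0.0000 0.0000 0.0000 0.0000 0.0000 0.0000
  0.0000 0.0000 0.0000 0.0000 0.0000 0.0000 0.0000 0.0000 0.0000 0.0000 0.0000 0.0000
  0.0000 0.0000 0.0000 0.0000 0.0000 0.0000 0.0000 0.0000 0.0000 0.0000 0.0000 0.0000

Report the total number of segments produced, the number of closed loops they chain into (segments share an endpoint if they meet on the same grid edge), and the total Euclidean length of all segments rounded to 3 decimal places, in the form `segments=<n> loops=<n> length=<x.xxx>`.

segments=10 loops=1 length=8.337

cell (2,4): code 0100 → (2.260,5.000)–(3.000,4.122)
cell (2,5): code 1100 → (2.529,6.000)–(2.260,5.000)
cell (2,6): code 1000 → (3.000,6.463)–(2.529,6.000)
cell (3,3): code 0100 → (3.853,4.000)–(4.000,3.951)
cell (3,4): code 1110 → (3.000,4.122)–(3.853,4.000)
cell (3,6): code 1001 → (4.000,6.662)–(3.000,6.463)
cell (4,3): code 0010 → (4.000,3.951)–(4.059,4.000)
cell (4,4): code 0011 → (4.059,4.000)–(4.967,5.000)
cell (4,5): code 0011 → (4.967,5.000)–(4.760,6.000)
cell (4,6): code 0001 → (4.760,6.000)–(4.000,6.662)
total: 10 segments, chained into 1 closed loop(s), length Σ = 8.337264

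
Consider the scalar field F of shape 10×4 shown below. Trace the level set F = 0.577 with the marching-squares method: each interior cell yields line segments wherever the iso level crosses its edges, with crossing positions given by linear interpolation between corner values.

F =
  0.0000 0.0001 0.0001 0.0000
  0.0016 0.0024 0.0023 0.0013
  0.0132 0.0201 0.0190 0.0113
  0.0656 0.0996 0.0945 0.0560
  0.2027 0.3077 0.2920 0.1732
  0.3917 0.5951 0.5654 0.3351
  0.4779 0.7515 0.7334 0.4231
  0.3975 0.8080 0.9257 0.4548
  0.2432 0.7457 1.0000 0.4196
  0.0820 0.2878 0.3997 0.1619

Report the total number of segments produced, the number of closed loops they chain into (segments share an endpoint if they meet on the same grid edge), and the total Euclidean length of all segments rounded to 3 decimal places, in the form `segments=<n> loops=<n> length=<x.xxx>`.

cell (4,0): code 0100 → (4.937,1.000)–(5.000,0.911)
cell (4,1): code 1000 → (5.000,1.609)–(4.937,1.000)
cell (5,0): code 0110 → (5.000,0.911)–(6.000,0.362)
cell (5,1): code 1101 → (5.069,2.000)–(5.000,1.609)
cell (5,2): code 1000 → (6.000,2.504)–(5.069,2.000)
cell (6,0): code 0110 → (6.000,0.362)–(7.000,0.437)
cell (6,2): code 1001 → (7.000,2.740)–(6.000,2.504)
cell (7,0): code 0110 → (7.000,0.437)–(8.000,0.664)
cell (7,2): code 1001 → (8.000,2.729)–(7.000,2.740)
cell (8,0): code 0010 → (8.000,0.664)–(8.368,1.000)
cell (8,1): code 0011 → (8.368,1.000)–(8.705,2.000)
cell (8,2): code 0001 → (8.705,2.000)–(8.000,2.729)
total: 12 segments, chained into 1 closed loop(s), length Σ = 9.940759

segments=12 loops=1 length=9.941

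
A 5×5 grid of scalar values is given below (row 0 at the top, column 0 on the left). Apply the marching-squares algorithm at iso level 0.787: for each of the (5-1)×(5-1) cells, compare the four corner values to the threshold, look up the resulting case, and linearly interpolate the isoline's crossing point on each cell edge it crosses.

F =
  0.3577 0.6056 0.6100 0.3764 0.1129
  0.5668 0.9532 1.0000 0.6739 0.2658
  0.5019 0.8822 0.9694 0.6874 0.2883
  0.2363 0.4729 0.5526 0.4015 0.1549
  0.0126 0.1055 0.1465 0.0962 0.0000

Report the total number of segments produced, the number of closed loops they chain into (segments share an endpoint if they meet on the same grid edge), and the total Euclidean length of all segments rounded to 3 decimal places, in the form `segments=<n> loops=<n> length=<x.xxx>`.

segments=8 loops=1 length=6.656

cell (0,0): code 0100 → (0.522,1.000)–(1.000,0.570)
cell (0,1): code 1100 → (0.454,2.000)–(0.522,1.000)
cell (0,2): code 1000 → (1.000,2.653)–(0.454,2.000)
cell (1,0): code 0110 → (1.000,0.570)–(2.000,0.750)
cell (1,2): code 1001 → (2.000,2.647)–(1.000,2.653)
cell (2,0): code 0010 → (2.000,0.750)–(2.233,1.000)
cell (2,1): code 0011 → (2.233,1.000)–(2.438,2.000)
cell (2,2): code 0001 → (2.438,2.000)–(2.000,2.647)
total: 8 segments, chained into 1 closed loop(s), length Σ = 6.656373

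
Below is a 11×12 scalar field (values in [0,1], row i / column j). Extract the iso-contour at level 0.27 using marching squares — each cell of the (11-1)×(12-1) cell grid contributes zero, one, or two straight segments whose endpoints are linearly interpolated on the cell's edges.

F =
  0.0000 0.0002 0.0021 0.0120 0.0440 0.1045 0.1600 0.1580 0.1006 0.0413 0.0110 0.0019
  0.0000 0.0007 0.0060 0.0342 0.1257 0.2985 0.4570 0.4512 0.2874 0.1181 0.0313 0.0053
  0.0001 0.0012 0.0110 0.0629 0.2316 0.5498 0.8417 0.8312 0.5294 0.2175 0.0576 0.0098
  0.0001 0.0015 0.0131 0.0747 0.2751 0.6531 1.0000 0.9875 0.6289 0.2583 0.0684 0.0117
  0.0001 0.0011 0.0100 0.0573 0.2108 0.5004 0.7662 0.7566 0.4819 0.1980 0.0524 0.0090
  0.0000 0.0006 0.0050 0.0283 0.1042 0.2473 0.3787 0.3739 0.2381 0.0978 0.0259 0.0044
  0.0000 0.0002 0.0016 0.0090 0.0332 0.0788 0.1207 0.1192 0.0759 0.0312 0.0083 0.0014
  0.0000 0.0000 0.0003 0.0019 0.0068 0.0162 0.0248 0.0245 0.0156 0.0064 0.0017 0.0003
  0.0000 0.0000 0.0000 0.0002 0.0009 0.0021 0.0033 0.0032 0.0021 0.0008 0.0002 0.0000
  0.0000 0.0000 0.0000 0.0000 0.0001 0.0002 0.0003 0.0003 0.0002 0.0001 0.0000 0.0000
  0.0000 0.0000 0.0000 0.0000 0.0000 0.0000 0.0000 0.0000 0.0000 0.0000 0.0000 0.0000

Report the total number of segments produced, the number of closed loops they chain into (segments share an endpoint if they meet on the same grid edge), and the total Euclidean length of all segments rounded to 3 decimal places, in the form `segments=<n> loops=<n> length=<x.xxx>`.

segments=20 loops=1 length=15.751

cell (0,4): code 0100 → (0.853,5.000)–(1.000,4.835)
cell (0,5): code 1100 → (0.370,6.000)–(0.853,5.000)
cell (0,6): code 1100 → (0.382,7.000)–(0.370,6.000)
cell (0,7): code 1100 → (0.907,8.000)–(0.382,7.000)
cell (0,8): code 1000 → (1.000,8.103)–(0.907,8.000)
cell (1,4): code 0110 → (1.000,4.835)–(2.000,4.121)
cell (1,8): code 1001 → (2.000,8.832)–(1.000,8.103)
cell (2,3): code 0100 → (2.883,4.000)–(3.000,3.975)
cell (2,4): code 1110 → (2.000,4.121)–(2.883,4.000)
cell (2,8): code 1001 → (3.000,8.968)–(2.000,8.832)
cell (3,3): code 0010 → (3.000,3.975)–(3.079,4.000)
cell (3,4): code 0111 → (3.079,4.000)–(4.000,4.204)
cell (3,8): code 1001 → (4.000,8.746)–(3.000,8.968)
cell (4,4): code 0010 → (4.000,4.204)–(4.910,5.000)
cell (4,5): code 0111 → (4.910,5.000)–(5.000,5.173)
cell (4,7): code 1011 → (5.000,7.765)–(4.869,8.000)
cell (4,8): code 0001 → (4.869,8.000)–(4.000,8.746)
cell (5,5): code 0010 → (5.000,5.173)–(5.421,6.000)
cell (5,6): code 0011 → (5.421,6.000)–(5.408,7.000)
cell (5,7): code 0001 → (5.408,7.000)–(5.000,7.765)
total: 20 segments, chained into 1 closed loop(s), length Σ = 15.750518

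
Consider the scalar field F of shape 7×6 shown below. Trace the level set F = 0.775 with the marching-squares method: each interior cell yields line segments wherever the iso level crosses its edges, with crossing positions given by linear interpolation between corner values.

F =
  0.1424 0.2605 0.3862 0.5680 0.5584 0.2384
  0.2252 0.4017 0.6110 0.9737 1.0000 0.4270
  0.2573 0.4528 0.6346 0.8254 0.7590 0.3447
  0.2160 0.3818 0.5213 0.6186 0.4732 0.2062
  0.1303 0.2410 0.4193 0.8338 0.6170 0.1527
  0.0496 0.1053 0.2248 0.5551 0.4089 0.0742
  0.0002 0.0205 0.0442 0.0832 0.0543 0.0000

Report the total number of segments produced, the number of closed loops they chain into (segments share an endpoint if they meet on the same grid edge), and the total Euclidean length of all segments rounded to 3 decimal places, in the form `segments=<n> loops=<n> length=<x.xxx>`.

segments=12 loops=2 length=7.128

cell (0,2): code 0100 → (0.510,3.000)–(1.000,2.452)
cell (0,3): code 1100 → (0.490,4.000)–(0.510,3.000)
cell (0,4): code 1000 → (1.000,4.393)–(0.490,4.000)
cell (1,2): code 0110 → (1.000,2.452)–(2.000,2.736)
cell (1,3): code 1011 → (2.000,3.759)–(1.934,4.000)
cell (1,4): code 0001 → (1.934,4.000)–(1.000,4.393)
cell (2,2): code 0010 → (2.000,2.736)–(2.244,3.000)
cell (2,3): code 0001 → (2.244,3.000)–(2.000,3.759)
cell (3,2): code 0100 → (3.727,3.000)–(4.000,2.858)
cell (3,3): code 1000 → (4.000,3.271)–(3.727,3.000)
cell (4,2): code 0010 → (4.000,2.858)–(4.211,3.000)
cell (4,3): code 0001 → (4.211,3.000)–(4.000,3.271)
total: 12 segments, chained into 2 closed loop(s), length Σ = 7.127848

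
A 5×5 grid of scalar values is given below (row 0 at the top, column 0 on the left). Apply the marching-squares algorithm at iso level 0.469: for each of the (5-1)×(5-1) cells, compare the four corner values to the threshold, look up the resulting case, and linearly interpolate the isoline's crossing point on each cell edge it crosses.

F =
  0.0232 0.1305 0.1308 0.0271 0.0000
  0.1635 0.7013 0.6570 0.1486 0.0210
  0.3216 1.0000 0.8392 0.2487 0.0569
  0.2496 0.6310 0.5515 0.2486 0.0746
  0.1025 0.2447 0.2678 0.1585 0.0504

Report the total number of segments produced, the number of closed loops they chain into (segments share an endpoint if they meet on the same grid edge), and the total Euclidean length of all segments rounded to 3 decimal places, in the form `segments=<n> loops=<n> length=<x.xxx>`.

cell (0,0): code 0100 → (0.593,1.000)–(1.000,0.568)
cell (0,1): code 1100 → (0.643,2.000)–(0.593,1.000)
cell (0,2): code 1000 → (1.000,2.370)–(0.643,2.000)
cell (1,0): code 0110 → (1.000,0.568)–(2.000,0.217)
cell (1,2): code 1001 → (2.000,2.627)–(1.000,2.370)
cell (2,0): code 0110 → (2.000,0.217)–(3.000,0.575)
cell (2,2): code 1001 → (3.000,2.272)–(2.000,2.627)
cell (3,0): code 0010 → (3.000,0.575)–(3.419,1.000)
cell (3,1): code 0011 → (3.419,1.000)–(3.291,2.000)
cell (3,2): code 0001 → (3.291,2.000)–(3.000,2.272)
total: 10 segments, chained into 1 closed loop(s), length Σ = 8.327852

segments=10 loops=1 length=8.328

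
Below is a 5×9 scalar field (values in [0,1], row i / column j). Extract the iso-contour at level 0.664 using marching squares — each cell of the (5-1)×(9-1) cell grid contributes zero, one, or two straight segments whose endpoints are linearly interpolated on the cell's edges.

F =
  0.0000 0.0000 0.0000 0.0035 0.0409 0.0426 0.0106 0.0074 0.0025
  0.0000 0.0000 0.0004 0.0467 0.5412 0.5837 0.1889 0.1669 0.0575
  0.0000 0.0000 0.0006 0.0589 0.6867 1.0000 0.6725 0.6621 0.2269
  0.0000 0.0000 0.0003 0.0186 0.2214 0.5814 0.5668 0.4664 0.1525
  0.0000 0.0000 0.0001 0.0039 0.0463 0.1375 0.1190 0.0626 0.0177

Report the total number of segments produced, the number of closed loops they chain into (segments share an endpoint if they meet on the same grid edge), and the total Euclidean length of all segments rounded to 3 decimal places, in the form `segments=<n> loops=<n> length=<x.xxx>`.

cell (1,3): code 0100 → (1.844,4.000)–(2.000,3.964)
cell (1,4): code 1100 → (1.193,5.000)–(1.844,4.000)
cell (1,5): code 1100 → (1.982,6.000)–(1.193,5.000)
cell (1,6): code 1000 → (2.000,6.817)–(1.982,6.000)
cell (2,3): code 0010 → (2.000,3.964)–(2.049,4.000)
cell (2,4): code 0011 → (2.049,4.000)–(2.803,5.000)
cell (2,5): code 0011 → (2.803,5.000)–(2.080,6.000)
cell (2,6): code 0001 → (2.080,6.000)–(2.000,6.817)
total: 8 segments, chained into 1 closed loop(s), length Σ = 6.812914

segments=8 loops=1 length=6.813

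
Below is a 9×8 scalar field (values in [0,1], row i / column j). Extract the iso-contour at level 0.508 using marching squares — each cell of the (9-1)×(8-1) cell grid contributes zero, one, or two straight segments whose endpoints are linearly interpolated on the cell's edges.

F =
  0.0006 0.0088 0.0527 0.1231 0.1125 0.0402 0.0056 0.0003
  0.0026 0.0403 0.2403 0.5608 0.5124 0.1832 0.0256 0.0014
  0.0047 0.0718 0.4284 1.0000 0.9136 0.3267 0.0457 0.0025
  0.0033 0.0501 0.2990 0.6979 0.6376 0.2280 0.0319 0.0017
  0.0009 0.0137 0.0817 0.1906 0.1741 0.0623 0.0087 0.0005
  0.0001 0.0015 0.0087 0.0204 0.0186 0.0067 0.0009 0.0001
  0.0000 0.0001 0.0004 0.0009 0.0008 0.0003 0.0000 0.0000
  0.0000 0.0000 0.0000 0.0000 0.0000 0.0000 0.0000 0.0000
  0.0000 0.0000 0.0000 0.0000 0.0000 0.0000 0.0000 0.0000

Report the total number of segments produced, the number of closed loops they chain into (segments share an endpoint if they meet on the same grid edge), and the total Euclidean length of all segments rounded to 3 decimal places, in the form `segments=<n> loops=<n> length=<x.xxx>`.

segments=10 loops=1 length=7.826

cell (0,2): code 0100 → (0.879,3.000)–(1.000,2.835)
cell (0,3): code 1100 → (0.989,4.000)–(0.879,3.000)
cell (0,4): code 1000 → (1.000,4.013)–(0.989,4.000)
cell (1,2): code 0110 → (1.000,2.835)–(2.000,2.139)
cell (1,4): code 1001 → (2.000,4.691)–(1.000,4.013)
cell (2,2): code 0110 → (2.000,2.139)–(3.000,2.524)
cell (2,4): code 1001 → (3.000,4.316)–(2.000,4.691)
cell (3,2): code 0010 → (3.000,2.524)–(3.374,3.000)
cell (3,3): code 0011 → (3.374,3.000)–(3.280,4.000)
cell (3,4): code 0001 → (3.280,4.000)–(3.000,4.316)
total: 10 segments, chained into 1 closed loop(s), length Σ = 7.825534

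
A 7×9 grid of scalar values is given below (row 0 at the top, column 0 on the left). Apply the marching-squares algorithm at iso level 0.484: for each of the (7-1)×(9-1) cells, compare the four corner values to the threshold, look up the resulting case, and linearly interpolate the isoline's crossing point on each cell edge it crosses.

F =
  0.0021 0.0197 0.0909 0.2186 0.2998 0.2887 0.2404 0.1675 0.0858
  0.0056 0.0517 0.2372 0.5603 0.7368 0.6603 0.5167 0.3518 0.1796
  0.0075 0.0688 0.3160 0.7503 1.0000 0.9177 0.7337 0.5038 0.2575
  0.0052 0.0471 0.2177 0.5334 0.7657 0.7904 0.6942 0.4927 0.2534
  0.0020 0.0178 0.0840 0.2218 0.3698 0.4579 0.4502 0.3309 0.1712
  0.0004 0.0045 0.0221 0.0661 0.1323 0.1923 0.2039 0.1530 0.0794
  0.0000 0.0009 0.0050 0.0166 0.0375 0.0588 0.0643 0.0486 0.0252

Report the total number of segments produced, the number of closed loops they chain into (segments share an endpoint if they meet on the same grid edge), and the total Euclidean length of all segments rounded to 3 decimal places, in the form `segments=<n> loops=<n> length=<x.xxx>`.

segments=16 loops=1 length=12.928

cell (0,2): code 0100 → (0.777,3.000)–(1.000,2.764)
cell (0,3): code 1100 → (0.422,4.000)–(0.777,3.000)
cell (0,4): code 1100 → (0.526,5.000)–(0.422,4.000)
cell (0,5): code 1100 → (0.882,6.000)–(0.526,5.000)
cell (0,6): code 1000 → (1.000,6.198)–(0.882,6.000)
cell (1,2): code 0110 → (1.000,2.764)–(2.000,2.387)
cell (1,6): code 1101 → (1.870,7.000)–(1.000,6.198)
cell (1,7): code 1000 → (2.000,7.080)–(1.870,7.000)
cell (2,2): code 0110 → (2.000,2.387)–(3.000,2.844)
cell (2,7): code 1001 → (3.000,7.036)–(2.000,7.080)
cell (3,2): code 0010 → (3.000,2.844)–(3.159,3.000)
cell (3,3): code 0011 → (3.159,3.000)–(3.712,4.000)
cell (3,4): code 0011 → (3.712,4.000)–(3.922,5.000)
cell (3,5): code 0011 → (3.922,5.000)–(3.861,6.000)
cell (3,6): code 0011 → (3.861,6.000)–(3.054,7.000)
cell (3,7): code 0001 → (3.054,7.000)–(3.000,7.036)
total: 16 segments, chained into 1 closed loop(s), length Σ = 12.928456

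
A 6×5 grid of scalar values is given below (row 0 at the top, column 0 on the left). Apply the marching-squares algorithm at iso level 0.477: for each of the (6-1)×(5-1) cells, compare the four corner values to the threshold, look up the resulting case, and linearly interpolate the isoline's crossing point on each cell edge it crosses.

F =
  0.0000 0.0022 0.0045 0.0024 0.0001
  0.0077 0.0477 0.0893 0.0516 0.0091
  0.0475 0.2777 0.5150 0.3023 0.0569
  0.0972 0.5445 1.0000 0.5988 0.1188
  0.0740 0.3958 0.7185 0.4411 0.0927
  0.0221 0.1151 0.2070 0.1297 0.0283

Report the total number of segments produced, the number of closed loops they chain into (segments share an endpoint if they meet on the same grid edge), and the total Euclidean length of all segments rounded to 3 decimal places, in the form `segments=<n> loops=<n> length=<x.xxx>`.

segments=12 loops=1 length=7.325

cell (1,1): code 0100 → (1.911,2.000)–(2.000,1.840)
cell (1,2): code 1000 → (2.000,2.179)–(1.911,2.000)
cell (2,0): code 0100 → (2.747,1.000)–(3.000,0.849)
cell (2,1): code 1110 → (2.000,1.840)–(2.747,1.000)
cell (2,2): code 1101 → (2.589,3.000)–(2.000,2.179)
cell (2,3): code 1000 → (3.000,3.254)–(2.589,3.000)
cell (3,0): code 0010 → (3.000,0.849)–(3.454,1.000)
cell (3,1): code 0111 → (3.454,1.000)–(4.000,1.252)
cell (3,2): code 1011 → (4.000,2.871)–(3.772,3.000)
cell (3,3): code 0001 → (3.772,3.000)–(3.000,3.254)
cell (4,1): code 0010 → (4.000,1.252)–(4.472,2.000)
cell (4,2): code 0001 → (4.472,2.000)–(4.000,2.871)
total: 12 segments, chained into 1 closed loop(s), length Σ = 7.324986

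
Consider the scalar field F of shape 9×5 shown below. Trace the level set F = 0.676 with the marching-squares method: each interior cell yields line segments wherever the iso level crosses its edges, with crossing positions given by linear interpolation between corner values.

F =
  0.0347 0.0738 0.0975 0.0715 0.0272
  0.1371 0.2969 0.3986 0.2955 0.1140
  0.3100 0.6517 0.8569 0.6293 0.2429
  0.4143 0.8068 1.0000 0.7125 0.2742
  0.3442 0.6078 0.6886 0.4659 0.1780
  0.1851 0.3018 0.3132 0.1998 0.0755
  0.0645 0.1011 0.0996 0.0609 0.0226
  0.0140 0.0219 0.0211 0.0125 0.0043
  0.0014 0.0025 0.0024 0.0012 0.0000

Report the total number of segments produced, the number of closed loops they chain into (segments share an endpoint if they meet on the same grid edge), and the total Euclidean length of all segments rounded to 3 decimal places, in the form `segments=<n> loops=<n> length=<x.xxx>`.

segments=12 loops=1 length=7.315

cell (1,1): code 0100 → (1.605,2.000)–(2.000,1.118)
cell (1,2): code 1000 → (2.000,2.795)–(1.605,2.000)
cell (2,0): code 0100 → (2.157,1.000)–(3.000,0.667)
cell (2,1): code 1110 → (2.000,1.118)–(2.157,1.000)
cell (2,2): code 1101 → (2.561,3.000)–(2.000,2.795)
cell (2,3): code 1000 → (3.000,3.083)–(2.561,3.000)
cell (3,0): code 0010 → (3.000,0.667)–(3.657,1.000)
cell (3,1): code 0111 → (3.657,1.000)–(4.000,1.844)
cell (3,2): code 1011 → (4.000,2.057)–(3.148,3.000)
cell (3,3): code 0001 → (3.148,3.000)–(3.000,3.083)
cell (4,1): code 0010 → (4.000,1.844)–(4.034,2.000)
cell (4,2): code 0001 → (4.034,2.000)–(4.000,2.057)
total: 12 segments, chained into 1 closed loop(s), length Σ = 7.314921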